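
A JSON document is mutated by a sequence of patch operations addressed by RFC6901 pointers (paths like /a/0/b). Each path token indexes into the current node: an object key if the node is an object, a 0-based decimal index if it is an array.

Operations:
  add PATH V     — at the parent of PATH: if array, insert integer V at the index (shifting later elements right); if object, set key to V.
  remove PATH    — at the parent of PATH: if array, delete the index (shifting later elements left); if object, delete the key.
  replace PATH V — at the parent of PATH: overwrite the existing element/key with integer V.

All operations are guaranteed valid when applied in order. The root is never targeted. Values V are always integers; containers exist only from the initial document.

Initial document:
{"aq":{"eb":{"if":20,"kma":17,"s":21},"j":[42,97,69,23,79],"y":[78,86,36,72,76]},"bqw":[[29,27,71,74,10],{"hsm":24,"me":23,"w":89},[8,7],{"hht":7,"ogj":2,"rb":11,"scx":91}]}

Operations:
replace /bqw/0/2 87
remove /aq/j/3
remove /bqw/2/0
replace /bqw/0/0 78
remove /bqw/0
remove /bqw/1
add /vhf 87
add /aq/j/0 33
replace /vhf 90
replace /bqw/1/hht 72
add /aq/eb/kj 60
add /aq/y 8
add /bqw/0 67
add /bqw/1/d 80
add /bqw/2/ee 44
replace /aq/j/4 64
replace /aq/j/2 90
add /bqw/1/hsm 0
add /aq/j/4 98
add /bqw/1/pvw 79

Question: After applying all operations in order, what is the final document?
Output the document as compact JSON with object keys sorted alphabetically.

Answer: {"aq":{"eb":{"if":20,"kj":60,"kma":17,"s":21},"j":[33,42,90,69,98,64],"y":8},"bqw":[67,{"d":80,"hsm":0,"me":23,"pvw":79,"w":89},{"ee":44,"hht":72,"ogj":2,"rb":11,"scx":91}],"vhf":90}

Derivation:
After op 1 (replace /bqw/0/2 87): {"aq":{"eb":{"if":20,"kma":17,"s":21},"j":[42,97,69,23,79],"y":[78,86,36,72,76]},"bqw":[[29,27,87,74,10],{"hsm":24,"me":23,"w":89},[8,7],{"hht":7,"ogj":2,"rb":11,"scx":91}]}
After op 2 (remove /aq/j/3): {"aq":{"eb":{"if":20,"kma":17,"s":21},"j":[42,97,69,79],"y":[78,86,36,72,76]},"bqw":[[29,27,87,74,10],{"hsm":24,"me":23,"w":89},[8,7],{"hht":7,"ogj":2,"rb":11,"scx":91}]}
After op 3 (remove /bqw/2/0): {"aq":{"eb":{"if":20,"kma":17,"s":21},"j":[42,97,69,79],"y":[78,86,36,72,76]},"bqw":[[29,27,87,74,10],{"hsm":24,"me":23,"w":89},[7],{"hht":7,"ogj":2,"rb":11,"scx":91}]}
After op 4 (replace /bqw/0/0 78): {"aq":{"eb":{"if":20,"kma":17,"s":21},"j":[42,97,69,79],"y":[78,86,36,72,76]},"bqw":[[78,27,87,74,10],{"hsm":24,"me":23,"w":89},[7],{"hht":7,"ogj":2,"rb":11,"scx":91}]}
After op 5 (remove /bqw/0): {"aq":{"eb":{"if":20,"kma":17,"s":21},"j":[42,97,69,79],"y":[78,86,36,72,76]},"bqw":[{"hsm":24,"me":23,"w":89},[7],{"hht":7,"ogj":2,"rb":11,"scx":91}]}
After op 6 (remove /bqw/1): {"aq":{"eb":{"if":20,"kma":17,"s":21},"j":[42,97,69,79],"y":[78,86,36,72,76]},"bqw":[{"hsm":24,"me":23,"w":89},{"hht":7,"ogj":2,"rb":11,"scx":91}]}
After op 7 (add /vhf 87): {"aq":{"eb":{"if":20,"kma":17,"s":21},"j":[42,97,69,79],"y":[78,86,36,72,76]},"bqw":[{"hsm":24,"me":23,"w":89},{"hht":7,"ogj":2,"rb":11,"scx":91}],"vhf":87}
After op 8 (add /aq/j/0 33): {"aq":{"eb":{"if":20,"kma":17,"s":21},"j":[33,42,97,69,79],"y":[78,86,36,72,76]},"bqw":[{"hsm":24,"me":23,"w":89},{"hht":7,"ogj":2,"rb":11,"scx":91}],"vhf":87}
After op 9 (replace /vhf 90): {"aq":{"eb":{"if":20,"kma":17,"s":21},"j":[33,42,97,69,79],"y":[78,86,36,72,76]},"bqw":[{"hsm":24,"me":23,"w":89},{"hht":7,"ogj":2,"rb":11,"scx":91}],"vhf":90}
After op 10 (replace /bqw/1/hht 72): {"aq":{"eb":{"if":20,"kma":17,"s":21},"j":[33,42,97,69,79],"y":[78,86,36,72,76]},"bqw":[{"hsm":24,"me":23,"w":89},{"hht":72,"ogj":2,"rb":11,"scx":91}],"vhf":90}
After op 11 (add /aq/eb/kj 60): {"aq":{"eb":{"if":20,"kj":60,"kma":17,"s":21},"j":[33,42,97,69,79],"y":[78,86,36,72,76]},"bqw":[{"hsm":24,"me":23,"w":89},{"hht":72,"ogj":2,"rb":11,"scx":91}],"vhf":90}
After op 12 (add /aq/y 8): {"aq":{"eb":{"if":20,"kj":60,"kma":17,"s":21},"j":[33,42,97,69,79],"y":8},"bqw":[{"hsm":24,"me":23,"w":89},{"hht":72,"ogj":2,"rb":11,"scx":91}],"vhf":90}
After op 13 (add /bqw/0 67): {"aq":{"eb":{"if":20,"kj":60,"kma":17,"s":21},"j":[33,42,97,69,79],"y":8},"bqw":[67,{"hsm":24,"me":23,"w":89},{"hht":72,"ogj":2,"rb":11,"scx":91}],"vhf":90}
After op 14 (add /bqw/1/d 80): {"aq":{"eb":{"if":20,"kj":60,"kma":17,"s":21},"j":[33,42,97,69,79],"y":8},"bqw":[67,{"d":80,"hsm":24,"me":23,"w":89},{"hht":72,"ogj":2,"rb":11,"scx":91}],"vhf":90}
After op 15 (add /bqw/2/ee 44): {"aq":{"eb":{"if":20,"kj":60,"kma":17,"s":21},"j":[33,42,97,69,79],"y":8},"bqw":[67,{"d":80,"hsm":24,"me":23,"w":89},{"ee":44,"hht":72,"ogj":2,"rb":11,"scx":91}],"vhf":90}
After op 16 (replace /aq/j/4 64): {"aq":{"eb":{"if":20,"kj":60,"kma":17,"s":21},"j":[33,42,97,69,64],"y":8},"bqw":[67,{"d":80,"hsm":24,"me":23,"w":89},{"ee":44,"hht":72,"ogj":2,"rb":11,"scx":91}],"vhf":90}
After op 17 (replace /aq/j/2 90): {"aq":{"eb":{"if":20,"kj":60,"kma":17,"s":21},"j":[33,42,90,69,64],"y":8},"bqw":[67,{"d":80,"hsm":24,"me":23,"w":89},{"ee":44,"hht":72,"ogj":2,"rb":11,"scx":91}],"vhf":90}
After op 18 (add /bqw/1/hsm 0): {"aq":{"eb":{"if":20,"kj":60,"kma":17,"s":21},"j":[33,42,90,69,64],"y":8},"bqw":[67,{"d":80,"hsm":0,"me":23,"w":89},{"ee":44,"hht":72,"ogj":2,"rb":11,"scx":91}],"vhf":90}
After op 19 (add /aq/j/4 98): {"aq":{"eb":{"if":20,"kj":60,"kma":17,"s":21},"j":[33,42,90,69,98,64],"y":8},"bqw":[67,{"d":80,"hsm":0,"me":23,"w":89},{"ee":44,"hht":72,"ogj":2,"rb":11,"scx":91}],"vhf":90}
After op 20 (add /bqw/1/pvw 79): {"aq":{"eb":{"if":20,"kj":60,"kma":17,"s":21},"j":[33,42,90,69,98,64],"y":8},"bqw":[67,{"d":80,"hsm":0,"me":23,"pvw":79,"w":89},{"ee":44,"hht":72,"ogj":2,"rb":11,"scx":91}],"vhf":90}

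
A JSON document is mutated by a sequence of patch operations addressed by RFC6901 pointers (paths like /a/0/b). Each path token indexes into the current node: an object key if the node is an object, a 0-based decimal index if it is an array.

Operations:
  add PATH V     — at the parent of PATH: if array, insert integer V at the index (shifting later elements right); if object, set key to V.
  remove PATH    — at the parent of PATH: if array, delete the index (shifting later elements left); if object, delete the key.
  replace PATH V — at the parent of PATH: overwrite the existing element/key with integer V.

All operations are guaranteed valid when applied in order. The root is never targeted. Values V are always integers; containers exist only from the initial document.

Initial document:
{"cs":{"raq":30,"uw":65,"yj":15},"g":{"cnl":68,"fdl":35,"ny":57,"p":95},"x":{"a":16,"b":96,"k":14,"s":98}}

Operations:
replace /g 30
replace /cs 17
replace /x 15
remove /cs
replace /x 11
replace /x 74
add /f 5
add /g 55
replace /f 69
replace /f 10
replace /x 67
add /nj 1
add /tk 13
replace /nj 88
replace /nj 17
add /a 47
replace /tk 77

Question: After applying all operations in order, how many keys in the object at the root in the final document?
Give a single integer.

After op 1 (replace /g 30): {"cs":{"raq":30,"uw":65,"yj":15},"g":30,"x":{"a":16,"b":96,"k":14,"s":98}}
After op 2 (replace /cs 17): {"cs":17,"g":30,"x":{"a":16,"b":96,"k":14,"s":98}}
After op 3 (replace /x 15): {"cs":17,"g":30,"x":15}
After op 4 (remove /cs): {"g":30,"x":15}
After op 5 (replace /x 11): {"g":30,"x":11}
After op 6 (replace /x 74): {"g":30,"x":74}
After op 7 (add /f 5): {"f":5,"g":30,"x":74}
After op 8 (add /g 55): {"f":5,"g":55,"x":74}
After op 9 (replace /f 69): {"f":69,"g":55,"x":74}
After op 10 (replace /f 10): {"f":10,"g":55,"x":74}
After op 11 (replace /x 67): {"f":10,"g":55,"x":67}
After op 12 (add /nj 1): {"f":10,"g":55,"nj":1,"x":67}
After op 13 (add /tk 13): {"f":10,"g":55,"nj":1,"tk":13,"x":67}
After op 14 (replace /nj 88): {"f":10,"g":55,"nj":88,"tk":13,"x":67}
After op 15 (replace /nj 17): {"f":10,"g":55,"nj":17,"tk":13,"x":67}
After op 16 (add /a 47): {"a":47,"f":10,"g":55,"nj":17,"tk":13,"x":67}
After op 17 (replace /tk 77): {"a":47,"f":10,"g":55,"nj":17,"tk":77,"x":67}
Size at the root: 6

Answer: 6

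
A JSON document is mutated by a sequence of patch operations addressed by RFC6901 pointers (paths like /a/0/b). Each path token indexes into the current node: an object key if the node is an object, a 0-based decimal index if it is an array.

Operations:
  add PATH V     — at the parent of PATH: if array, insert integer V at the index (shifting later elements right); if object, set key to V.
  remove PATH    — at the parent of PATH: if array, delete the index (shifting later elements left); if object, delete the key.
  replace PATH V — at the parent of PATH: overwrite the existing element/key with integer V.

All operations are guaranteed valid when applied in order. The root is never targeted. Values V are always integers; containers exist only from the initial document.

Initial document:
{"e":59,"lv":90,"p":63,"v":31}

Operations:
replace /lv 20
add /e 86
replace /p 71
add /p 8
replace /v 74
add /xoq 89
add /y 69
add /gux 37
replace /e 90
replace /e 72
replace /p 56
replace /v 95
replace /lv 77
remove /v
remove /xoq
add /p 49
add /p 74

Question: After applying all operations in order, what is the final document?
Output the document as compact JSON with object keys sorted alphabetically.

After op 1 (replace /lv 20): {"e":59,"lv":20,"p":63,"v":31}
After op 2 (add /e 86): {"e":86,"lv":20,"p":63,"v":31}
After op 3 (replace /p 71): {"e":86,"lv":20,"p":71,"v":31}
After op 4 (add /p 8): {"e":86,"lv":20,"p":8,"v":31}
After op 5 (replace /v 74): {"e":86,"lv":20,"p":8,"v":74}
After op 6 (add /xoq 89): {"e":86,"lv":20,"p":8,"v":74,"xoq":89}
After op 7 (add /y 69): {"e":86,"lv":20,"p":8,"v":74,"xoq":89,"y":69}
After op 8 (add /gux 37): {"e":86,"gux":37,"lv":20,"p":8,"v":74,"xoq":89,"y":69}
After op 9 (replace /e 90): {"e":90,"gux":37,"lv":20,"p":8,"v":74,"xoq":89,"y":69}
After op 10 (replace /e 72): {"e":72,"gux":37,"lv":20,"p":8,"v":74,"xoq":89,"y":69}
After op 11 (replace /p 56): {"e":72,"gux":37,"lv":20,"p":56,"v":74,"xoq":89,"y":69}
After op 12 (replace /v 95): {"e":72,"gux":37,"lv":20,"p":56,"v":95,"xoq":89,"y":69}
After op 13 (replace /lv 77): {"e":72,"gux":37,"lv":77,"p":56,"v":95,"xoq":89,"y":69}
After op 14 (remove /v): {"e":72,"gux":37,"lv":77,"p":56,"xoq":89,"y":69}
After op 15 (remove /xoq): {"e":72,"gux":37,"lv":77,"p":56,"y":69}
After op 16 (add /p 49): {"e":72,"gux":37,"lv":77,"p":49,"y":69}
After op 17 (add /p 74): {"e":72,"gux":37,"lv":77,"p":74,"y":69}

Answer: {"e":72,"gux":37,"lv":77,"p":74,"y":69}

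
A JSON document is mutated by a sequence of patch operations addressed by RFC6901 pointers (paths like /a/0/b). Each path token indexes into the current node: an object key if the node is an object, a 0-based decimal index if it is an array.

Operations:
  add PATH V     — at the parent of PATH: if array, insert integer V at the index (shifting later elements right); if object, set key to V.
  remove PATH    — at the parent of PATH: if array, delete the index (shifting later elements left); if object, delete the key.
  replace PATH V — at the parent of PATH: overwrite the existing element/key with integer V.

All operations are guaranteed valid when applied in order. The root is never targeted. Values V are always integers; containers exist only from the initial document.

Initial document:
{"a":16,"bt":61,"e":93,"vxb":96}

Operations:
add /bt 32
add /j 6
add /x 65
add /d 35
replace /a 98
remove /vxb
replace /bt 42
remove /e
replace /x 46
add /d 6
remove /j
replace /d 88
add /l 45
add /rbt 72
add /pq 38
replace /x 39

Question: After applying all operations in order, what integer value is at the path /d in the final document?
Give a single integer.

Answer: 88

Derivation:
After op 1 (add /bt 32): {"a":16,"bt":32,"e":93,"vxb":96}
After op 2 (add /j 6): {"a":16,"bt":32,"e":93,"j":6,"vxb":96}
After op 3 (add /x 65): {"a":16,"bt":32,"e":93,"j":6,"vxb":96,"x":65}
After op 4 (add /d 35): {"a":16,"bt":32,"d":35,"e":93,"j":6,"vxb":96,"x":65}
After op 5 (replace /a 98): {"a":98,"bt":32,"d":35,"e":93,"j":6,"vxb":96,"x":65}
After op 6 (remove /vxb): {"a":98,"bt":32,"d":35,"e":93,"j":6,"x":65}
After op 7 (replace /bt 42): {"a":98,"bt":42,"d":35,"e":93,"j":6,"x":65}
After op 8 (remove /e): {"a":98,"bt":42,"d":35,"j":6,"x":65}
After op 9 (replace /x 46): {"a":98,"bt":42,"d":35,"j":6,"x":46}
After op 10 (add /d 6): {"a":98,"bt":42,"d":6,"j":6,"x":46}
After op 11 (remove /j): {"a":98,"bt":42,"d":6,"x":46}
After op 12 (replace /d 88): {"a":98,"bt":42,"d":88,"x":46}
After op 13 (add /l 45): {"a":98,"bt":42,"d":88,"l":45,"x":46}
After op 14 (add /rbt 72): {"a":98,"bt":42,"d":88,"l":45,"rbt":72,"x":46}
After op 15 (add /pq 38): {"a":98,"bt":42,"d":88,"l":45,"pq":38,"rbt":72,"x":46}
After op 16 (replace /x 39): {"a":98,"bt":42,"d":88,"l":45,"pq":38,"rbt":72,"x":39}
Value at /d: 88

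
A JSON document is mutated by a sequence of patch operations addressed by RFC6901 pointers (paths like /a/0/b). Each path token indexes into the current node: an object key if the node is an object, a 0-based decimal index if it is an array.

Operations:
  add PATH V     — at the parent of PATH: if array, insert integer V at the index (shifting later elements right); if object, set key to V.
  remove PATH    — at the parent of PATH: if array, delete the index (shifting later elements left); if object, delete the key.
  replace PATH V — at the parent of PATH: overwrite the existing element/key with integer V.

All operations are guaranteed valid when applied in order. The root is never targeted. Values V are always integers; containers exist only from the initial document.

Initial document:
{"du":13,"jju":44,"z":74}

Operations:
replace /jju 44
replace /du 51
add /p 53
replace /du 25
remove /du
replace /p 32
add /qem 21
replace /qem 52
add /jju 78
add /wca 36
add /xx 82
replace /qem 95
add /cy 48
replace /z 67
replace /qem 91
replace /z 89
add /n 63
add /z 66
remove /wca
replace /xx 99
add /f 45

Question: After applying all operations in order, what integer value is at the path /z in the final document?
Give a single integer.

After op 1 (replace /jju 44): {"du":13,"jju":44,"z":74}
After op 2 (replace /du 51): {"du":51,"jju":44,"z":74}
After op 3 (add /p 53): {"du":51,"jju":44,"p":53,"z":74}
After op 4 (replace /du 25): {"du":25,"jju":44,"p":53,"z":74}
After op 5 (remove /du): {"jju":44,"p":53,"z":74}
After op 6 (replace /p 32): {"jju":44,"p":32,"z":74}
After op 7 (add /qem 21): {"jju":44,"p":32,"qem":21,"z":74}
After op 8 (replace /qem 52): {"jju":44,"p":32,"qem":52,"z":74}
After op 9 (add /jju 78): {"jju":78,"p":32,"qem":52,"z":74}
After op 10 (add /wca 36): {"jju":78,"p":32,"qem":52,"wca":36,"z":74}
After op 11 (add /xx 82): {"jju":78,"p":32,"qem":52,"wca":36,"xx":82,"z":74}
After op 12 (replace /qem 95): {"jju":78,"p":32,"qem":95,"wca":36,"xx":82,"z":74}
After op 13 (add /cy 48): {"cy":48,"jju":78,"p":32,"qem":95,"wca":36,"xx":82,"z":74}
After op 14 (replace /z 67): {"cy":48,"jju":78,"p":32,"qem":95,"wca":36,"xx":82,"z":67}
After op 15 (replace /qem 91): {"cy":48,"jju":78,"p":32,"qem":91,"wca":36,"xx":82,"z":67}
After op 16 (replace /z 89): {"cy":48,"jju":78,"p":32,"qem":91,"wca":36,"xx":82,"z":89}
After op 17 (add /n 63): {"cy":48,"jju":78,"n":63,"p":32,"qem":91,"wca":36,"xx":82,"z":89}
After op 18 (add /z 66): {"cy":48,"jju":78,"n":63,"p":32,"qem":91,"wca":36,"xx":82,"z":66}
After op 19 (remove /wca): {"cy":48,"jju":78,"n":63,"p":32,"qem":91,"xx":82,"z":66}
After op 20 (replace /xx 99): {"cy":48,"jju":78,"n":63,"p":32,"qem":91,"xx":99,"z":66}
After op 21 (add /f 45): {"cy":48,"f":45,"jju":78,"n":63,"p":32,"qem":91,"xx":99,"z":66}
Value at /z: 66

Answer: 66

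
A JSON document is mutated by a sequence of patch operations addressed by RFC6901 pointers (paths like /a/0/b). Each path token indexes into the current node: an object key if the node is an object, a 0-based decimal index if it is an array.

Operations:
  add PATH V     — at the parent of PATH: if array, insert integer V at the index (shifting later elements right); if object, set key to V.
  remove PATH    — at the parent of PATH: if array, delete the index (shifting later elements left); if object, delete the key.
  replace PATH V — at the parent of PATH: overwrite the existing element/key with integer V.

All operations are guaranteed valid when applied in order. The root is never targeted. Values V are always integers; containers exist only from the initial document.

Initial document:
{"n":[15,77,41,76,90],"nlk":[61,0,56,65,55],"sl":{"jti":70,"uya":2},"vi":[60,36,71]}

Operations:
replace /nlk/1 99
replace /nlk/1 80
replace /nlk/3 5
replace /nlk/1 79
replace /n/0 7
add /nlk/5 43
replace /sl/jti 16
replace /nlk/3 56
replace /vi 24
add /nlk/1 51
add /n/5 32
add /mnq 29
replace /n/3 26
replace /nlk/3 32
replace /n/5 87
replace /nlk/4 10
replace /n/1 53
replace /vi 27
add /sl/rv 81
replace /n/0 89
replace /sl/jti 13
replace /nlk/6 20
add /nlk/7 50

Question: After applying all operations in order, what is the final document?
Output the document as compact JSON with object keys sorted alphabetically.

After op 1 (replace /nlk/1 99): {"n":[15,77,41,76,90],"nlk":[61,99,56,65,55],"sl":{"jti":70,"uya":2},"vi":[60,36,71]}
After op 2 (replace /nlk/1 80): {"n":[15,77,41,76,90],"nlk":[61,80,56,65,55],"sl":{"jti":70,"uya":2},"vi":[60,36,71]}
After op 3 (replace /nlk/3 5): {"n":[15,77,41,76,90],"nlk":[61,80,56,5,55],"sl":{"jti":70,"uya":2},"vi":[60,36,71]}
After op 4 (replace /nlk/1 79): {"n":[15,77,41,76,90],"nlk":[61,79,56,5,55],"sl":{"jti":70,"uya":2},"vi":[60,36,71]}
After op 5 (replace /n/0 7): {"n":[7,77,41,76,90],"nlk":[61,79,56,5,55],"sl":{"jti":70,"uya":2},"vi":[60,36,71]}
After op 6 (add /nlk/5 43): {"n":[7,77,41,76,90],"nlk":[61,79,56,5,55,43],"sl":{"jti":70,"uya":2},"vi":[60,36,71]}
After op 7 (replace /sl/jti 16): {"n":[7,77,41,76,90],"nlk":[61,79,56,5,55,43],"sl":{"jti":16,"uya":2},"vi":[60,36,71]}
After op 8 (replace /nlk/3 56): {"n":[7,77,41,76,90],"nlk":[61,79,56,56,55,43],"sl":{"jti":16,"uya":2},"vi":[60,36,71]}
After op 9 (replace /vi 24): {"n":[7,77,41,76,90],"nlk":[61,79,56,56,55,43],"sl":{"jti":16,"uya":2},"vi":24}
After op 10 (add /nlk/1 51): {"n":[7,77,41,76,90],"nlk":[61,51,79,56,56,55,43],"sl":{"jti":16,"uya":2},"vi":24}
After op 11 (add /n/5 32): {"n":[7,77,41,76,90,32],"nlk":[61,51,79,56,56,55,43],"sl":{"jti":16,"uya":2},"vi":24}
After op 12 (add /mnq 29): {"mnq":29,"n":[7,77,41,76,90,32],"nlk":[61,51,79,56,56,55,43],"sl":{"jti":16,"uya":2},"vi":24}
After op 13 (replace /n/3 26): {"mnq":29,"n":[7,77,41,26,90,32],"nlk":[61,51,79,56,56,55,43],"sl":{"jti":16,"uya":2},"vi":24}
After op 14 (replace /nlk/3 32): {"mnq":29,"n":[7,77,41,26,90,32],"nlk":[61,51,79,32,56,55,43],"sl":{"jti":16,"uya":2},"vi":24}
After op 15 (replace /n/5 87): {"mnq":29,"n":[7,77,41,26,90,87],"nlk":[61,51,79,32,56,55,43],"sl":{"jti":16,"uya":2},"vi":24}
After op 16 (replace /nlk/4 10): {"mnq":29,"n":[7,77,41,26,90,87],"nlk":[61,51,79,32,10,55,43],"sl":{"jti":16,"uya":2},"vi":24}
After op 17 (replace /n/1 53): {"mnq":29,"n":[7,53,41,26,90,87],"nlk":[61,51,79,32,10,55,43],"sl":{"jti":16,"uya":2},"vi":24}
After op 18 (replace /vi 27): {"mnq":29,"n":[7,53,41,26,90,87],"nlk":[61,51,79,32,10,55,43],"sl":{"jti":16,"uya":2},"vi":27}
After op 19 (add /sl/rv 81): {"mnq":29,"n":[7,53,41,26,90,87],"nlk":[61,51,79,32,10,55,43],"sl":{"jti":16,"rv":81,"uya":2},"vi":27}
After op 20 (replace /n/0 89): {"mnq":29,"n":[89,53,41,26,90,87],"nlk":[61,51,79,32,10,55,43],"sl":{"jti":16,"rv":81,"uya":2},"vi":27}
After op 21 (replace /sl/jti 13): {"mnq":29,"n":[89,53,41,26,90,87],"nlk":[61,51,79,32,10,55,43],"sl":{"jti":13,"rv":81,"uya":2},"vi":27}
After op 22 (replace /nlk/6 20): {"mnq":29,"n":[89,53,41,26,90,87],"nlk":[61,51,79,32,10,55,20],"sl":{"jti":13,"rv":81,"uya":2},"vi":27}
After op 23 (add /nlk/7 50): {"mnq":29,"n":[89,53,41,26,90,87],"nlk":[61,51,79,32,10,55,20,50],"sl":{"jti":13,"rv":81,"uya":2},"vi":27}

Answer: {"mnq":29,"n":[89,53,41,26,90,87],"nlk":[61,51,79,32,10,55,20,50],"sl":{"jti":13,"rv":81,"uya":2},"vi":27}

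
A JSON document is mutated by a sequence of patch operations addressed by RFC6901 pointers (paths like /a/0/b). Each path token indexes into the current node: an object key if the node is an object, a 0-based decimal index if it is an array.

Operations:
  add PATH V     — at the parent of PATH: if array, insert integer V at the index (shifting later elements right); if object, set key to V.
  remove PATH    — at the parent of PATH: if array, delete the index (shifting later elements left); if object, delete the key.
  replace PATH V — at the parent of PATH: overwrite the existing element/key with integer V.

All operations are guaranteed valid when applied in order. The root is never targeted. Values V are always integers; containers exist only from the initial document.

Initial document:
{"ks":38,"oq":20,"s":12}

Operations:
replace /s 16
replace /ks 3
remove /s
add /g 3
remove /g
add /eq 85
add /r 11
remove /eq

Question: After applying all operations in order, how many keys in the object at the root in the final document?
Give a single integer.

Answer: 3

Derivation:
After op 1 (replace /s 16): {"ks":38,"oq":20,"s":16}
After op 2 (replace /ks 3): {"ks":3,"oq":20,"s":16}
After op 3 (remove /s): {"ks":3,"oq":20}
After op 4 (add /g 3): {"g":3,"ks":3,"oq":20}
After op 5 (remove /g): {"ks":3,"oq":20}
After op 6 (add /eq 85): {"eq":85,"ks":3,"oq":20}
After op 7 (add /r 11): {"eq":85,"ks":3,"oq":20,"r":11}
After op 8 (remove /eq): {"ks":3,"oq":20,"r":11}
Size at the root: 3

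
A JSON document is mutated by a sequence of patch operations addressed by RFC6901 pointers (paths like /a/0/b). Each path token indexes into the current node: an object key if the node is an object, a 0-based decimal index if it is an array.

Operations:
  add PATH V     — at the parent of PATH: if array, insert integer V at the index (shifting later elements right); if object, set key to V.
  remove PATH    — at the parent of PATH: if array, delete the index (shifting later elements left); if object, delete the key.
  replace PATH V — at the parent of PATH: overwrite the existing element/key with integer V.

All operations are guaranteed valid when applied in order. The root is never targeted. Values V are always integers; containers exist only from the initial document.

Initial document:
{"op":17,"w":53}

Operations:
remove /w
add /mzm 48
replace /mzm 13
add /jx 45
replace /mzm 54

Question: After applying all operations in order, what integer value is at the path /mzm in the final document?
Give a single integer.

After op 1 (remove /w): {"op":17}
After op 2 (add /mzm 48): {"mzm":48,"op":17}
After op 3 (replace /mzm 13): {"mzm":13,"op":17}
After op 4 (add /jx 45): {"jx":45,"mzm":13,"op":17}
After op 5 (replace /mzm 54): {"jx":45,"mzm":54,"op":17}
Value at /mzm: 54

Answer: 54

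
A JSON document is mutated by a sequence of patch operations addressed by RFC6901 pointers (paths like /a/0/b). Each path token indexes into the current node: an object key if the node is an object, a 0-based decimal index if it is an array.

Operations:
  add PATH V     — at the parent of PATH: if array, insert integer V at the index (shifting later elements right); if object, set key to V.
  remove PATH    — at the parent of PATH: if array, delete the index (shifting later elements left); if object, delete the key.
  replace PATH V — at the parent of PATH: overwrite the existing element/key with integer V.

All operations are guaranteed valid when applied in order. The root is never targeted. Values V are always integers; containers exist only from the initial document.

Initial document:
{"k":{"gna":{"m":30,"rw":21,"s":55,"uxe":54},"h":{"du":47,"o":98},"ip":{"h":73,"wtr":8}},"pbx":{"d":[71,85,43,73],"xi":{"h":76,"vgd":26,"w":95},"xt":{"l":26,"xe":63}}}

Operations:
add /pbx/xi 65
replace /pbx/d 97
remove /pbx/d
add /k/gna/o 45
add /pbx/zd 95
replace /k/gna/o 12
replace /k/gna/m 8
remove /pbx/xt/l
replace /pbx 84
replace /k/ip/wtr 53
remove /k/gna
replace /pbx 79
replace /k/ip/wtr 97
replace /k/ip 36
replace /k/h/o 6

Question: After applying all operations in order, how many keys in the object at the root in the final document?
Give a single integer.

Answer: 2

Derivation:
After op 1 (add /pbx/xi 65): {"k":{"gna":{"m":30,"rw":21,"s":55,"uxe":54},"h":{"du":47,"o":98},"ip":{"h":73,"wtr":8}},"pbx":{"d":[71,85,43,73],"xi":65,"xt":{"l":26,"xe":63}}}
After op 2 (replace /pbx/d 97): {"k":{"gna":{"m":30,"rw":21,"s":55,"uxe":54},"h":{"du":47,"o":98},"ip":{"h":73,"wtr":8}},"pbx":{"d":97,"xi":65,"xt":{"l":26,"xe":63}}}
After op 3 (remove /pbx/d): {"k":{"gna":{"m":30,"rw":21,"s":55,"uxe":54},"h":{"du":47,"o":98},"ip":{"h":73,"wtr":8}},"pbx":{"xi":65,"xt":{"l":26,"xe":63}}}
After op 4 (add /k/gna/o 45): {"k":{"gna":{"m":30,"o":45,"rw":21,"s":55,"uxe":54},"h":{"du":47,"o":98},"ip":{"h":73,"wtr":8}},"pbx":{"xi":65,"xt":{"l":26,"xe":63}}}
After op 5 (add /pbx/zd 95): {"k":{"gna":{"m":30,"o":45,"rw":21,"s":55,"uxe":54},"h":{"du":47,"o":98},"ip":{"h":73,"wtr":8}},"pbx":{"xi":65,"xt":{"l":26,"xe":63},"zd":95}}
After op 6 (replace /k/gna/o 12): {"k":{"gna":{"m":30,"o":12,"rw":21,"s":55,"uxe":54},"h":{"du":47,"o":98},"ip":{"h":73,"wtr":8}},"pbx":{"xi":65,"xt":{"l":26,"xe":63},"zd":95}}
After op 7 (replace /k/gna/m 8): {"k":{"gna":{"m":8,"o":12,"rw":21,"s":55,"uxe":54},"h":{"du":47,"o":98},"ip":{"h":73,"wtr":8}},"pbx":{"xi":65,"xt":{"l":26,"xe":63},"zd":95}}
After op 8 (remove /pbx/xt/l): {"k":{"gna":{"m":8,"o":12,"rw":21,"s":55,"uxe":54},"h":{"du":47,"o":98},"ip":{"h":73,"wtr":8}},"pbx":{"xi":65,"xt":{"xe":63},"zd":95}}
After op 9 (replace /pbx 84): {"k":{"gna":{"m":8,"o":12,"rw":21,"s":55,"uxe":54},"h":{"du":47,"o":98},"ip":{"h":73,"wtr":8}},"pbx":84}
After op 10 (replace /k/ip/wtr 53): {"k":{"gna":{"m":8,"o":12,"rw":21,"s":55,"uxe":54},"h":{"du":47,"o":98},"ip":{"h":73,"wtr":53}},"pbx":84}
After op 11 (remove /k/gna): {"k":{"h":{"du":47,"o":98},"ip":{"h":73,"wtr":53}},"pbx":84}
After op 12 (replace /pbx 79): {"k":{"h":{"du":47,"o":98},"ip":{"h":73,"wtr":53}},"pbx":79}
After op 13 (replace /k/ip/wtr 97): {"k":{"h":{"du":47,"o":98},"ip":{"h":73,"wtr":97}},"pbx":79}
After op 14 (replace /k/ip 36): {"k":{"h":{"du":47,"o":98},"ip":36},"pbx":79}
After op 15 (replace /k/h/o 6): {"k":{"h":{"du":47,"o":6},"ip":36},"pbx":79}
Size at the root: 2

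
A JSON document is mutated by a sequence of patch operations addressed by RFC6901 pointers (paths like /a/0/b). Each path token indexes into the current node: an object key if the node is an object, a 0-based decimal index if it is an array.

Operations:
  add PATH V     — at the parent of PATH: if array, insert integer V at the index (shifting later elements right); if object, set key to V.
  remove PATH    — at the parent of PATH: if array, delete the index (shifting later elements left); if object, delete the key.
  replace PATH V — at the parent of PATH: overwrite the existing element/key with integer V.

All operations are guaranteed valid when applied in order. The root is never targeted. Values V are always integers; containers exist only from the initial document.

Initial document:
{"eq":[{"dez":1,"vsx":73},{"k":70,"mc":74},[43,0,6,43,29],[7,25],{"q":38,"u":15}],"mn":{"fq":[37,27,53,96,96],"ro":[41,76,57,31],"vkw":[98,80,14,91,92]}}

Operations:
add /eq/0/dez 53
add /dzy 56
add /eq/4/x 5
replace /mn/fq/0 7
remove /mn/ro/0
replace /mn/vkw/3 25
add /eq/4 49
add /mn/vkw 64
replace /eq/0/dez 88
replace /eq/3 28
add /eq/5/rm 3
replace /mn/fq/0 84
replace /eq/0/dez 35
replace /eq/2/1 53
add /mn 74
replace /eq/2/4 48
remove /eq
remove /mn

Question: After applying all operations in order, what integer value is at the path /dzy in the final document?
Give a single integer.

After op 1 (add /eq/0/dez 53): {"eq":[{"dez":53,"vsx":73},{"k":70,"mc":74},[43,0,6,43,29],[7,25],{"q":38,"u":15}],"mn":{"fq":[37,27,53,96,96],"ro":[41,76,57,31],"vkw":[98,80,14,91,92]}}
After op 2 (add /dzy 56): {"dzy":56,"eq":[{"dez":53,"vsx":73},{"k":70,"mc":74},[43,0,6,43,29],[7,25],{"q":38,"u":15}],"mn":{"fq":[37,27,53,96,96],"ro":[41,76,57,31],"vkw":[98,80,14,91,92]}}
After op 3 (add /eq/4/x 5): {"dzy":56,"eq":[{"dez":53,"vsx":73},{"k":70,"mc":74},[43,0,6,43,29],[7,25],{"q":38,"u":15,"x":5}],"mn":{"fq":[37,27,53,96,96],"ro":[41,76,57,31],"vkw":[98,80,14,91,92]}}
After op 4 (replace /mn/fq/0 7): {"dzy":56,"eq":[{"dez":53,"vsx":73},{"k":70,"mc":74},[43,0,6,43,29],[7,25],{"q":38,"u":15,"x":5}],"mn":{"fq":[7,27,53,96,96],"ro":[41,76,57,31],"vkw":[98,80,14,91,92]}}
After op 5 (remove /mn/ro/0): {"dzy":56,"eq":[{"dez":53,"vsx":73},{"k":70,"mc":74},[43,0,6,43,29],[7,25],{"q":38,"u":15,"x":5}],"mn":{"fq":[7,27,53,96,96],"ro":[76,57,31],"vkw":[98,80,14,91,92]}}
After op 6 (replace /mn/vkw/3 25): {"dzy":56,"eq":[{"dez":53,"vsx":73},{"k":70,"mc":74},[43,0,6,43,29],[7,25],{"q":38,"u":15,"x":5}],"mn":{"fq":[7,27,53,96,96],"ro":[76,57,31],"vkw":[98,80,14,25,92]}}
After op 7 (add /eq/4 49): {"dzy":56,"eq":[{"dez":53,"vsx":73},{"k":70,"mc":74},[43,0,6,43,29],[7,25],49,{"q":38,"u":15,"x":5}],"mn":{"fq":[7,27,53,96,96],"ro":[76,57,31],"vkw":[98,80,14,25,92]}}
After op 8 (add /mn/vkw 64): {"dzy":56,"eq":[{"dez":53,"vsx":73},{"k":70,"mc":74},[43,0,6,43,29],[7,25],49,{"q":38,"u":15,"x":5}],"mn":{"fq":[7,27,53,96,96],"ro":[76,57,31],"vkw":64}}
After op 9 (replace /eq/0/dez 88): {"dzy":56,"eq":[{"dez":88,"vsx":73},{"k":70,"mc":74},[43,0,6,43,29],[7,25],49,{"q":38,"u":15,"x":5}],"mn":{"fq":[7,27,53,96,96],"ro":[76,57,31],"vkw":64}}
After op 10 (replace /eq/3 28): {"dzy":56,"eq":[{"dez":88,"vsx":73},{"k":70,"mc":74},[43,0,6,43,29],28,49,{"q":38,"u":15,"x":5}],"mn":{"fq":[7,27,53,96,96],"ro":[76,57,31],"vkw":64}}
After op 11 (add /eq/5/rm 3): {"dzy":56,"eq":[{"dez":88,"vsx":73},{"k":70,"mc":74},[43,0,6,43,29],28,49,{"q":38,"rm":3,"u":15,"x":5}],"mn":{"fq":[7,27,53,96,96],"ro":[76,57,31],"vkw":64}}
After op 12 (replace /mn/fq/0 84): {"dzy":56,"eq":[{"dez":88,"vsx":73},{"k":70,"mc":74},[43,0,6,43,29],28,49,{"q":38,"rm":3,"u":15,"x":5}],"mn":{"fq":[84,27,53,96,96],"ro":[76,57,31],"vkw":64}}
After op 13 (replace /eq/0/dez 35): {"dzy":56,"eq":[{"dez":35,"vsx":73},{"k":70,"mc":74},[43,0,6,43,29],28,49,{"q":38,"rm":3,"u":15,"x":5}],"mn":{"fq":[84,27,53,96,96],"ro":[76,57,31],"vkw":64}}
After op 14 (replace /eq/2/1 53): {"dzy":56,"eq":[{"dez":35,"vsx":73},{"k":70,"mc":74},[43,53,6,43,29],28,49,{"q":38,"rm":3,"u":15,"x":5}],"mn":{"fq":[84,27,53,96,96],"ro":[76,57,31],"vkw":64}}
After op 15 (add /mn 74): {"dzy":56,"eq":[{"dez":35,"vsx":73},{"k":70,"mc":74},[43,53,6,43,29],28,49,{"q":38,"rm":3,"u":15,"x":5}],"mn":74}
After op 16 (replace /eq/2/4 48): {"dzy":56,"eq":[{"dez":35,"vsx":73},{"k":70,"mc":74},[43,53,6,43,48],28,49,{"q":38,"rm":3,"u":15,"x":5}],"mn":74}
After op 17 (remove /eq): {"dzy":56,"mn":74}
After op 18 (remove /mn): {"dzy":56}
Value at /dzy: 56

Answer: 56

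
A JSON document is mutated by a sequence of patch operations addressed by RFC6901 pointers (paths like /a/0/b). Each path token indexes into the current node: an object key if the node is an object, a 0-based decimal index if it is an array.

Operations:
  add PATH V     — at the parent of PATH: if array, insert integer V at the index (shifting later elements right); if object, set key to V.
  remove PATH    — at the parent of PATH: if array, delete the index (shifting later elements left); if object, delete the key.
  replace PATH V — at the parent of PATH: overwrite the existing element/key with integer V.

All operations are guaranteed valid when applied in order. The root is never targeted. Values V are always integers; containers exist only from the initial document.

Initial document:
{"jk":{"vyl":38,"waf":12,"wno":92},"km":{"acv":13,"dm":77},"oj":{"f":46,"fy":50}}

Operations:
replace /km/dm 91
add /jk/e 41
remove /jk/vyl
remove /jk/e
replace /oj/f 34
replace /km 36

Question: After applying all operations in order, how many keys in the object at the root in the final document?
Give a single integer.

Answer: 3

Derivation:
After op 1 (replace /km/dm 91): {"jk":{"vyl":38,"waf":12,"wno":92},"km":{"acv":13,"dm":91},"oj":{"f":46,"fy":50}}
After op 2 (add /jk/e 41): {"jk":{"e":41,"vyl":38,"waf":12,"wno":92},"km":{"acv":13,"dm":91},"oj":{"f":46,"fy":50}}
After op 3 (remove /jk/vyl): {"jk":{"e":41,"waf":12,"wno":92},"km":{"acv":13,"dm":91},"oj":{"f":46,"fy":50}}
After op 4 (remove /jk/e): {"jk":{"waf":12,"wno":92},"km":{"acv":13,"dm":91},"oj":{"f":46,"fy":50}}
After op 5 (replace /oj/f 34): {"jk":{"waf":12,"wno":92},"km":{"acv":13,"dm":91},"oj":{"f":34,"fy":50}}
After op 6 (replace /km 36): {"jk":{"waf":12,"wno":92},"km":36,"oj":{"f":34,"fy":50}}
Size at the root: 3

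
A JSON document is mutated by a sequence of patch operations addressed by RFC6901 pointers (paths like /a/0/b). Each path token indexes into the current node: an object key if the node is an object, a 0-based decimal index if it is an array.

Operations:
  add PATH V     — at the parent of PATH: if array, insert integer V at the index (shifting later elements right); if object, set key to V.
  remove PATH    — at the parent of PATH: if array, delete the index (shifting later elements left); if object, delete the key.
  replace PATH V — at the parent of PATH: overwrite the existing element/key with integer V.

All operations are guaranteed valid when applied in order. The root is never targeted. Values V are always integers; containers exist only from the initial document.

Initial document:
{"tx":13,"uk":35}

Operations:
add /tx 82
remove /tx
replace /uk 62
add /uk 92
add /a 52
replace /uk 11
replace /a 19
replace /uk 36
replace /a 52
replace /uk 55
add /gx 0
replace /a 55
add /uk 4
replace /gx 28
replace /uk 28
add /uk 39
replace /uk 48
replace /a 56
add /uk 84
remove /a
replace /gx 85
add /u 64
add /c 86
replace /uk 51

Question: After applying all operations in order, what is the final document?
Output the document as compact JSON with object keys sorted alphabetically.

Answer: {"c":86,"gx":85,"u":64,"uk":51}

Derivation:
After op 1 (add /tx 82): {"tx":82,"uk":35}
After op 2 (remove /tx): {"uk":35}
After op 3 (replace /uk 62): {"uk":62}
After op 4 (add /uk 92): {"uk":92}
After op 5 (add /a 52): {"a":52,"uk":92}
After op 6 (replace /uk 11): {"a":52,"uk":11}
After op 7 (replace /a 19): {"a":19,"uk":11}
After op 8 (replace /uk 36): {"a":19,"uk":36}
After op 9 (replace /a 52): {"a":52,"uk":36}
After op 10 (replace /uk 55): {"a":52,"uk":55}
After op 11 (add /gx 0): {"a":52,"gx":0,"uk":55}
After op 12 (replace /a 55): {"a":55,"gx":0,"uk":55}
After op 13 (add /uk 4): {"a":55,"gx":0,"uk":4}
After op 14 (replace /gx 28): {"a":55,"gx":28,"uk":4}
After op 15 (replace /uk 28): {"a":55,"gx":28,"uk":28}
After op 16 (add /uk 39): {"a":55,"gx":28,"uk":39}
After op 17 (replace /uk 48): {"a":55,"gx":28,"uk":48}
After op 18 (replace /a 56): {"a":56,"gx":28,"uk":48}
After op 19 (add /uk 84): {"a":56,"gx":28,"uk":84}
After op 20 (remove /a): {"gx":28,"uk":84}
After op 21 (replace /gx 85): {"gx":85,"uk":84}
After op 22 (add /u 64): {"gx":85,"u":64,"uk":84}
After op 23 (add /c 86): {"c":86,"gx":85,"u":64,"uk":84}
After op 24 (replace /uk 51): {"c":86,"gx":85,"u":64,"uk":51}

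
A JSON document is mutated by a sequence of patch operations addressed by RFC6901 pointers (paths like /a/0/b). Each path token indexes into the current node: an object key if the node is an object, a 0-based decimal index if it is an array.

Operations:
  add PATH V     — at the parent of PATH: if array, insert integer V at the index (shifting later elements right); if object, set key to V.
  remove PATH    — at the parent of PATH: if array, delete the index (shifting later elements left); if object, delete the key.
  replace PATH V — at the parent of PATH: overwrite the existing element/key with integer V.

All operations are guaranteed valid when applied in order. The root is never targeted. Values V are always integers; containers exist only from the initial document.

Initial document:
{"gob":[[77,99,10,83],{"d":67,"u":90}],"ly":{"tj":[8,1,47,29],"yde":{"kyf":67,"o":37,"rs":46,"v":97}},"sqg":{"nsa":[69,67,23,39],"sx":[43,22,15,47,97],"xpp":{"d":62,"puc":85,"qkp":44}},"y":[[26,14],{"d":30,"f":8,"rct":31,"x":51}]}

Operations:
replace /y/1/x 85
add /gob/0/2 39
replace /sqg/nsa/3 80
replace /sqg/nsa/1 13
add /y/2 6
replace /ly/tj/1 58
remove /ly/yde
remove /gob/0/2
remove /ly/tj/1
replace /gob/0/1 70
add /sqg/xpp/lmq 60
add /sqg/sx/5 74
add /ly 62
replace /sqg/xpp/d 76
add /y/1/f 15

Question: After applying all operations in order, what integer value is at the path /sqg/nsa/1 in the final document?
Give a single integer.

After op 1 (replace /y/1/x 85): {"gob":[[77,99,10,83],{"d":67,"u":90}],"ly":{"tj":[8,1,47,29],"yde":{"kyf":67,"o":37,"rs":46,"v":97}},"sqg":{"nsa":[69,67,23,39],"sx":[43,22,15,47,97],"xpp":{"d":62,"puc":85,"qkp":44}},"y":[[26,14],{"d":30,"f":8,"rct":31,"x":85}]}
After op 2 (add /gob/0/2 39): {"gob":[[77,99,39,10,83],{"d":67,"u":90}],"ly":{"tj":[8,1,47,29],"yde":{"kyf":67,"o":37,"rs":46,"v":97}},"sqg":{"nsa":[69,67,23,39],"sx":[43,22,15,47,97],"xpp":{"d":62,"puc":85,"qkp":44}},"y":[[26,14],{"d":30,"f":8,"rct":31,"x":85}]}
After op 3 (replace /sqg/nsa/3 80): {"gob":[[77,99,39,10,83],{"d":67,"u":90}],"ly":{"tj":[8,1,47,29],"yde":{"kyf":67,"o":37,"rs":46,"v":97}},"sqg":{"nsa":[69,67,23,80],"sx":[43,22,15,47,97],"xpp":{"d":62,"puc":85,"qkp":44}},"y":[[26,14],{"d":30,"f":8,"rct":31,"x":85}]}
After op 4 (replace /sqg/nsa/1 13): {"gob":[[77,99,39,10,83],{"d":67,"u":90}],"ly":{"tj":[8,1,47,29],"yde":{"kyf":67,"o":37,"rs":46,"v":97}},"sqg":{"nsa":[69,13,23,80],"sx":[43,22,15,47,97],"xpp":{"d":62,"puc":85,"qkp":44}},"y":[[26,14],{"d":30,"f":8,"rct":31,"x":85}]}
After op 5 (add /y/2 6): {"gob":[[77,99,39,10,83],{"d":67,"u":90}],"ly":{"tj":[8,1,47,29],"yde":{"kyf":67,"o":37,"rs":46,"v":97}},"sqg":{"nsa":[69,13,23,80],"sx":[43,22,15,47,97],"xpp":{"d":62,"puc":85,"qkp":44}},"y":[[26,14],{"d":30,"f":8,"rct":31,"x":85},6]}
After op 6 (replace /ly/tj/1 58): {"gob":[[77,99,39,10,83],{"d":67,"u":90}],"ly":{"tj":[8,58,47,29],"yde":{"kyf":67,"o":37,"rs":46,"v":97}},"sqg":{"nsa":[69,13,23,80],"sx":[43,22,15,47,97],"xpp":{"d":62,"puc":85,"qkp":44}},"y":[[26,14],{"d":30,"f":8,"rct":31,"x":85},6]}
After op 7 (remove /ly/yde): {"gob":[[77,99,39,10,83],{"d":67,"u":90}],"ly":{"tj":[8,58,47,29]},"sqg":{"nsa":[69,13,23,80],"sx":[43,22,15,47,97],"xpp":{"d":62,"puc":85,"qkp":44}},"y":[[26,14],{"d":30,"f":8,"rct":31,"x":85},6]}
After op 8 (remove /gob/0/2): {"gob":[[77,99,10,83],{"d":67,"u":90}],"ly":{"tj":[8,58,47,29]},"sqg":{"nsa":[69,13,23,80],"sx":[43,22,15,47,97],"xpp":{"d":62,"puc":85,"qkp":44}},"y":[[26,14],{"d":30,"f":8,"rct":31,"x":85},6]}
After op 9 (remove /ly/tj/1): {"gob":[[77,99,10,83],{"d":67,"u":90}],"ly":{"tj":[8,47,29]},"sqg":{"nsa":[69,13,23,80],"sx":[43,22,15,47,97],"xpp":{"d":62,"puc":85,"qkp":44}},"y":[[26,14],{"d":30,"f":8,"rct":31,"x":85},6]}
After op 10 (replace /gob/0/1 70): {"gob":[[77,70,10,83],{"d":67,"u":90}],"ly":{"tj":[8,47,29]},"sqg":{"nsa":[69,13,23,80],"sx":[43,22,15,47,97],"xpp":{"d":62,"puc":85,"qkp":44}},"y":[[26,14],{"d":30,"f":8,"rct":31,"x":85},6]}
After op 11 (add /sqg/xpp/lmq 60): {"gob":[[77,70,10,83],{"d":67,"u":90}],"ly":{"tj":[8,47,29]},"sqg":{"nsa":[69,13,23,80],"sx":[43,22,15,47,97],"xpp":{"d":62,"lmq":60,"puc":85,"qkp":44}},"y":[[26,14],{"d":30,"f":8,"rct":31,"x":85},6]}
After op 12 (add /sqg/sx/5 74): {"gob":[[77,70,10,83],{"d":67,"u":90}],"ly":{"tj":[8,47,29]},"sqg":{"nsa":[69,13,23,80],"sx":[43,22,15,47,97,74],"xpp":{"d":62,"lmq":60,"puc":85,"qkp":44}},"y":[[26,14],{"d":30,"f":8,"rct":31,"x":85},6]}
After op 13 (add /ly 62): {"gob":[[77,70,10,83],{"d":67,"u":90}],"ly":62,"sqg":{"nsa":[69,13,23,80],"sx":[43,22,15,47,97,74],"xpp":{"d":62,"lmq":60,"puc":85,"qkp":44}},"y":[[26,14],{"d":30,"f":8,"rct":31,"x":85},6]}
After op 14 (replace /sqg/xpp/d 76): {"gob":[[77,70,10,83],{"d":67,"u":90}],"ly":62,"sqg":{"nsa":[69,13,23,80],"sx":[43,22,15,47,97,74],"xpp":{"d":76,"lmq":60,"puc":85,"qkp":44}},"y":[[26,14],{"d":30,"f":8,"rct":31,"x":85},6]}
After op 15 (add /y/1/f 15): {"gob":[[77,70,10,83],{"d":67,"u":90}],"ly":62,"sqg":{"nsa":[69,13,23,80],"sx":[43,22,15,47,97,74],"xpp":{"d":76,"lmq":60,"puc":85,"qkp":44}},"y":[[26,14],{"d":30,"f":15,"rct":31,"x":85},6]}
Value at /sqg/nsa/1: 13

Answer: 13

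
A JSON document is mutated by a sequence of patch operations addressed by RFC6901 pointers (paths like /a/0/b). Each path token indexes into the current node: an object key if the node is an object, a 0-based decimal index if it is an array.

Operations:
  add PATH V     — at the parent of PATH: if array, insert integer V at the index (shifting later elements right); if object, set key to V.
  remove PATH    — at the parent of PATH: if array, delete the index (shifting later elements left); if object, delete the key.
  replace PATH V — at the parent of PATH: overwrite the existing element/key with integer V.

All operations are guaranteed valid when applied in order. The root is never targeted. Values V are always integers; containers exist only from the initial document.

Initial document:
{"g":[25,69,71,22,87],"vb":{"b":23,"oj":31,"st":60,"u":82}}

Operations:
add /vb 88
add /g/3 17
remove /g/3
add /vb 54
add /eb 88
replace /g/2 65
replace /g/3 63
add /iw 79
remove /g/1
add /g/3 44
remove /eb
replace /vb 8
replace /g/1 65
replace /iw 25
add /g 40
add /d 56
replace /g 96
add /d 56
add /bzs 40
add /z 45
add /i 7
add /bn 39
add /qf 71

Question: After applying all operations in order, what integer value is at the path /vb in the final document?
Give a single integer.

Answer: 8

Derivation:
After op 1 (add /vb 88): {"g":[25,69,71,22,87],"vb":88}
After op 2 (add /g/3 17): {"g":[25,69,71,17,22,87],"vb":88}
After op 3 (remove /g/3): {"g":[25,69,71,22,87],"vb":88}
After op 4 (add /vb 54): {"g":[25,69,71,22,87],"vb":54}
After op 5 (add /eb 88): {"eb":88,"g":[25,69,71,22,87],"vb":54}
After op 6 (replace /g/2 65): {"eb":88,"g":[25,69,65,22,87],"vb":54}
After op 7 (replace /g/3 63): {"eb":88,"g":[25,69,65,63,87],"vb":54}
After op 8 (add /iw 79): {"eb":88,"g":[25,69,65,63,87],"iw":79,"vb":54}
After op 9 (remove /g/1): {"eb":88,"g":[25,65,63,87],"iw":79,"vb":54}
After op 10 (add /g/3 44): {"eb":88,"g":[25,65,63,44,87],"iw":79,"vb":54}
After op 11 (remove /eb): {"g":[25,65,63,44,87],"iw":79,"vb":54}
After op 12 (replace /vb 8): {"g":[25,65,63,44,87],"iw":79,"vb":8}
After op 13 (replace /g/1 65): {"g":[25,65,63,44,87],"iw":79,"vb":8}
After op 14 (replace /iw 25): {"g":[25,65,63,44,87],"iw":25,"vb":8}
After op 15 (add /g 40): {"g":40,"iw":25,"vb":8}
After op 16 (add /d 56): {"d":56,"g":40,"iw":25,"vb":8}
After op 17 (replace /g 96): {"d":56,"g":96,"iw":25,"vb":8}
After op 18 (add /d 56): {"d":56,"g":96,"iw":25,"vb":8}
After op 19 (add /bzs 40): {"bzs":40,"d":56,"g":96,"iw":25,"vb":8}
After op 20 (add /z 45): {"bzs":40,"d":56,"g":96,"iw":25,"vb":8,"z":45}
After op 21 (add /i 7): {"bzs":40,"d":56,"g":96,"i":7,"iw":25,"vb":8,"z":45}
After op 22 (add /bn 39): {"bn":39,"bzs":40,"d":56,"g":96,"i":7,"iw":25,"vb":8,"z":45}
After op 23 (add /qf 71): {"bn":39,"bzs":40,"d":56,"g":96,"i":7,"iw":25,"qf":71,"vb":8,"z":45}
Value at /vb: 8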